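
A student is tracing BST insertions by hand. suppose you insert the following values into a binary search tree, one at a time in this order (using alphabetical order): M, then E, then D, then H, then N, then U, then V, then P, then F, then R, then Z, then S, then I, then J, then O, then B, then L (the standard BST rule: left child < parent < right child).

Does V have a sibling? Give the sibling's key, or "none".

P

Insert M: tree is empty, so M becomes the root.
Insert E: E < M → go left. Place as left child of M.
Insert D: D < M → go left; D < E → go left. Place as left child of E.
Insert H: H < M → go left; H > E → go right. Place as right child of E.
Insert N: N > M → go right. Place as right child of M.
Insert U: U > M → go right; U > N → go right. Place as right child of N.
Insert V: V > M → go right; V > N → go right; V > U → go right. Place as right child of U.
Insert P: P > M → go right; P > N → go right; P < U → go left. Place as left child of U.
Insert F: F < M → go left; F > E → go right; F < H → go left. Place as left child of H.
Insert R: R > M → go right; R > N → go right; R < U → go left; R > P → go right. Place as right child of P.
Insert Z: Z > M → go right; Z > N → go right; Z > U → go right; Z > V → go right. Place as right child of V.
Insert S: S > M → go right; S > N → go right; S < U → go left; S > P → go right; S > R → go right. Place as right child of R.
Insert I: I < M → go left; I > E → go right; I > H → go right. Place as right child of H.
Insert J: J < M → go left; J > E → go right; J > H → go right; J > I → go right. Place as right child of I.
Insert O: O > M → go right; O > N → go right; O < U → go left; O < P → go left. Place as left child of P.
Insert B: B < M → go left; B < E → go left; B < D → go left. Place as left child of D.
Insert L: L < M → go left; L > E → go right; L > H → go right; L > I → go right; L > J → go right. Place as right child of J.

V's parent is U; the other child of U is P.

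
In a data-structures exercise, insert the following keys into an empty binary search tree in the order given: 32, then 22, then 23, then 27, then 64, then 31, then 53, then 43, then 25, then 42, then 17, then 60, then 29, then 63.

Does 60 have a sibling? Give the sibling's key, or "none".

Resulting structure (node: left, right):
  32: L=22, R=64
  22: L=17, R=23
  23: L=–, R=27
  27: L=25, R=31
  64: L=53, R=–
  31: L=29, R=–
  53: L=43, R=60
  43: L=42, R=–
  25: L=–, R=–
  42: L=–, R=–
  17: L=–, R=–
  60: L=–, R=63
  29: L=–, R=–
  63: L=–, R=–

60's parent is 53; the other child of 53 is 43.

43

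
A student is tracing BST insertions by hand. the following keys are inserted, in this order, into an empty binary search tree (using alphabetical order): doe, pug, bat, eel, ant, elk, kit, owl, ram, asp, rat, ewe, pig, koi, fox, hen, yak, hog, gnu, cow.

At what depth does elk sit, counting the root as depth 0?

doe: root
pug: right child of doe (depth 1)
bat: left child of doe (depth 1)
eel: left child of pug (depth 2)
ant: left child of bat (depth 2)
elk: right child of eel (depth 3)
kit: right child of elk (depth 4)
owl: right child of kit (depth 5)
ram: right child of pug (depth 2)
asp: right child of ant (depth 3)
rat: right child of ram (depth 3)
ewe: left child of kit (depth 5)
pig: right child of owl (depth 6)
koi: left child of owl (depth 6)
fox: right child of ewe (depth 6)
hen: right child of fox (depth 7)
yak: right child of rat (depth 4)
hog: right child of hen (depth 8)
gnu: left child of hen (depth 8)
cow: right child of bat (depth 2)

Path to elk: doe → pug → eel → elk, which is 3 edges.

3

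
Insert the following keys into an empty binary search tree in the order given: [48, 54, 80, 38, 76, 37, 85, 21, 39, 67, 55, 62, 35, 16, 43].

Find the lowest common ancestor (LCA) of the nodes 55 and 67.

Resulting structure (node: left, right):
  48: L=38, R=54
  54: L=–, R=80
  80: L=76, R=85
  38: L=37, R=39
  76: L=67, R=–
  37: L=21, R=–
  85: L=–, R=–
  21: L=16, R=35
  39: L=–, R=43
  67: L=55, R=–
  55: L=–, R=62
  62: L=–, R=–
  35: L=–, R=–
  16: L=–, R=–
  43: L=–, R=–

Path to 55: 48 → 54 → 80 → 76 → 67 → 55
Path to 67: 48 → 54 → 80 → 76 → 67
67 lies on both paths and is an ancestor of the other node.

67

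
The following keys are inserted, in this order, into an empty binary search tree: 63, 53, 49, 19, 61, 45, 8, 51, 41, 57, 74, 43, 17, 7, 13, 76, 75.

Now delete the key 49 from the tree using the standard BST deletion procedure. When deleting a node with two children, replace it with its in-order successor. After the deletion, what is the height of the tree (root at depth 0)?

63: root
53: left child of 63 (depth 1)
49: left child of 53 (depth 2)
19: left child of 49 (depth 3)
61: right child of 53 (depth 2)
45: right child of 19 (depth 4)
8: left child of 19 (depth 4)
51: right child of 49 (depth 3)
41: left child of 45 (depth 5)
57: left child of 61 (depth 3)
74: right child of 63 (depth 1)
43: right child of 41 (depth 6)
17: right child of 8 (depth 5)
7: left child of 8 (depth 5)
13: left child of 17 (depth 6)
76: right child of 74 (depth 2)
75: left child of 76 (depth 3)

Delete 49 (two children — replace with in-order successor).
After deletion, deepest node is 43 at depth 6.

6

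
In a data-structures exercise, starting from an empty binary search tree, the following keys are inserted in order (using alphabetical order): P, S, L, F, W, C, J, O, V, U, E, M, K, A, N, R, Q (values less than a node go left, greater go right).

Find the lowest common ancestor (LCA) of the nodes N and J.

Insert P: tree is empty, so P becomes the root.
Insert S: S > P → go right. Place as right child of P.
Insert L: L < P → go left. Place as left child of P.
Insert F: F < P → go left; F < L → go left. Place as left child of L.
Insert W: W > P → go right; W > S → go right. Place as right child of S.
Insert C: C < P → go left; C < L → go left; C < F → go left. Place as left child of F.
Insert J: J < P → go left; J < L → go left; J > F → go right. Place as right child of F.
Insert O: O < P → go left; O > L → go right. Place as right child of L.
Insert V: V > P → go right; V > S → go right; V < W → go left. Place as left child of W.
Insert U: U > P → go right; U > S → go right; U < W → go left; U < V → go left. Place as left child of V.
Insert E: E < P → go left; E < L → go left; E < F → go left; E > C → go right. Place as right child of C.
Insert M: M < P → go left; M > L → go right; M < O → go left. Place as left child of O.
Insert K: K < P → go left; K < L → go left; K > F → go right; K > J → go right. Place as right child of J.
Insert A: A < P → go left; A < L → go left; A < F → go left; A < C → go left. Place as left child of C.
Insert N: N < P → go left; N > L → go right; N < O → go left; N > M → go right. Place as right child of M.
Insert R: R > P → go right; R < S → go left. Place as left child of S.
Insert Q: Q > P → go right; Q < S → go left; Q < R → go left. Place as left child of R.

Path to N: P → L → O → M → N
Path to J: P → L → F → J
The paths share a prefix ending at L, then split left and right.

L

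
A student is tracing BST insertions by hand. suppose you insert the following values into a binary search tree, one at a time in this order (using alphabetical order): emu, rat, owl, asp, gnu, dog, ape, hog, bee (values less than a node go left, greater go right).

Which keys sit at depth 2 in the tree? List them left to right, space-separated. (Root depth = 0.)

emu: root
rat: right child of emu (depth 1)
owl: left child of rat (depth 2)
asp: left child of emu (depth 1)
gnu: left child of owl (depth 3)
dog: right child of asp (depth 2)
ape: left child of asp (depth 2)
hog: right child of gnu (depth 4)
bee: left child of dog (depth 3)

ape dog owl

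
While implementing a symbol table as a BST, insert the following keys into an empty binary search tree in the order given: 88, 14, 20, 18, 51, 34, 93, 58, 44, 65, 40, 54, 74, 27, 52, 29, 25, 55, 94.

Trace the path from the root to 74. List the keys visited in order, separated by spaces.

88 14 20 51 58 65 74

Insert 88: tree is empty, so 88 becomes the root.
Insert 14: 14 < 88 → go left. Place as left child of 88.
Insert 20: 20 < 88 → go left; 20 > 14 → go right. Place as right child of 14.
Insert 18: 18 < 88 → go left; 18 > 14 → go right; 18 < 20 → go left. Place as left child of 20.
Insert 51: 51 < 88 → go left; 51 > 14 → go right; 51 > 20 → go right. Place as right child of 20.
Insert 34: 34 < 88 → go left; 34 > 14 → go right; 34 > 20 → go right; 34 < 51 → go left. Place as left child of 51.
Insert 93: 93 > 88 → go right. Place as right child of 88.
Insert 58: 58 < 88 → go left; 58 > 14 → go right; 58 > 20 → go right; 58 > 51 → go right. Place as right child of 51.
Insert 44: 44 < 88 → go left; 44 > 14 → go right; 44 > 20 → go right; 44 < 51 → go left; 44 > 34 → go right. Place as right child of 34.
Insert 65: 65 < 88 → go left; 65 > 14 → go right; 65 > 20 → go right; 65 > 51 → go right; 65 > 58 → go right. Place as right child of 58.
Insert 40: 40 < 88 → go left; 40 > 14 → go right; 40 > 20 → go right; 40 < 51 → go left; 40 > 34 → go right; 40 < 44 → go left. Place as left child of 44.
Insert 54: 54 < 88 → go left; 54 > 14 → go right; 54 > 20 → go right; 54 > 51 → go right; 54 < 58 → go left. Place as left child of 58.
Insert 74: 74 < 88 → go left; 74 > 14 → go right; 74 > 20 → go right; 74 > 51 → go right; 74 > 58 → go right; 74 > 65 → go right. Place as right child of 65.
Insert 27: 27 < 88 → go left; 27 > 14 → go right; 27 > 20 → go right; 27 < 51 → go left; 27 < 34 → go left. Place as left child of 34.
Insert 52: 52 < 88 → go left; 52 > 14 → go right; 52 > 20 → go right; 52 > 51 → go right; 52 < 58 → go left; 52 < 54 → go left. Place as left child of 54.
Insert 29: 29 < 88 → go left; 29 > 14 → go right; 29 > 20 → go right; 29 < 51 → go left; 29 < 34 → go left; 29 > 27 → go right. Place as right child of 27.
Insert 25: 25 < 88 → go left; 25 > 14 → go right; 25 > 20 → go right; 25 < 51 → go left; 25 < 34 → go left; 25 < 27 → go left. Place as left child of 27.
Insert 55: 55 < 88 → go left; 55 > 14 → go right; 55 > 20 → go right; 55 > 51 → go right; 55 < 58 → go left; 55 > 54 → go right. Place as right child of 54.
Insert 94: 94 > 88 → go right; 94 > 93 → go right. Place as right child of 93.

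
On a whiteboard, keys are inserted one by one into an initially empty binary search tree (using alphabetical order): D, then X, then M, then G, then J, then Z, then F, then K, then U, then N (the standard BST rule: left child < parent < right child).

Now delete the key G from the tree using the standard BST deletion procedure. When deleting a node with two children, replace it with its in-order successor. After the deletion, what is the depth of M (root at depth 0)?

Resulting structure (node: left, right):
  D: L=–, R=X
  X: L=M, R=Z
  M: L=G, R=U
  G: L=F, R=J
  J: L=–, R=K
  Z: L=–, R=–
  F: L=–, R=–
  K: L=–, R=–
  U: L=N, R=–
  N: L=–, R=–

Delete G (two children — replace with in-order successor).
After deletion, path to M: D → X → M.

2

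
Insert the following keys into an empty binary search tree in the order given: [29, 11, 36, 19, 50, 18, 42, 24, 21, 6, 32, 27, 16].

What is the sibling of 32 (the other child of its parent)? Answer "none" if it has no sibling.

50

29: root
11: left child of 29 (depth 1)
36: right child of 29 (depth 1)
19: right child of 11 (depth 2)
50: right child of 36 (depth 2)
18: left child of 19 (depth 3)
42: left child of 50 (depth 3)
24: right child of 19 (depth 3)
21: left child of 24 (depth 4)
6: left child of 11 (depth 2)
32: left child of 36 (depth 2)
27: right child of 24 (depth 4)
16: left child of 18 (depth 4)

32's parent is 36; the other child of 36 is 50.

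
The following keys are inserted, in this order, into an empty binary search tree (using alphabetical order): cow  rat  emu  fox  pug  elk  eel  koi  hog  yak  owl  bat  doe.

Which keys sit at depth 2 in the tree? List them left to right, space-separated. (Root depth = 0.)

Insert cow: tree is empty, so cow becomes the root.
Insert rat: rat > cow → go right. Place as right child of cow.
Insert emu: emu > cow → go right; emu < rat → go left. Place as left child of rat.
Insert fox: fox > cow → go right; fox < rat → go left; fox > emu → go right. Place as right child of emu.
Insert pug: pug > cow → go right; pug < rat → go left; pug > emu → go right; pug > fox → go right. Place as right child of fox.
Insert elk: elk > cow → go right; elk < rat → go left; elk < emu → go left. Place as left child of emu.
Insert eel: eel > cow → go right; eel < rat → go left; eel < emu → go left; eel < elk → go left. Place as left child of elk.
Insert koi: koi > cow → go right; koi < rat → go left; koi > emu → go right; koi > fox → go right; koi < pug → go left. Place as left child of pug.
Insert hog: hog > cow → go right; hog < rat → go left; hog > emu → go right; hog > fox → go right; hog < pug → go left; hog < koi → go left. Place as left child of koi.
Insert yak: yak > cow → go right; yak > rat → go right. Place as right child of rat.
Insert owl: owl > cow → go right; owl < rat → go left; owl > emu → go right; owl > fox → go right; owl < pug → go left; owl > koi → go right. Place as right child of koi.
Insert bat: bat < cow → go left. Place as left child of cow.
Insert doe: doe > cow → go right; doe < rat → go left; doe < emu → go left; doe < elk → go left; doe < eel → go left. Place as left child of eel.

emu yak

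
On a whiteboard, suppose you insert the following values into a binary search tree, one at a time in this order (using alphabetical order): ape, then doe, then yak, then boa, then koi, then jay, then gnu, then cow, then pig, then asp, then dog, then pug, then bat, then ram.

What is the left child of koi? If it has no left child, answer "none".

jay

ape: root
doe: right child of ape (depth 1)
yak: right child of doe (depth 2)
boa: left child of doe (depth 2)
koi: left child of yak (depth 3)
jay: left child of koi (depth 4)
gnu: left child of jay (depth 5)
cow: right child of boa (depth 3)
pig: right child of koi (depth 4)
asp: left child of boa (depth 3)
dog: left child of gnu (depth 6)
pug: right child of pig (depth 5)
bat: right child of asp (depth 4)
ram: right child of pug (depth 6)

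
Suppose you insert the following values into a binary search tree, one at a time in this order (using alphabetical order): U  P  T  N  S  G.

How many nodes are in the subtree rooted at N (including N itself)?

2

Insert U: tree is empty, so U becomes the root.
Insert P: P < U → go left. Place as left child of U.
Insert T: T < U → go left; T > P → go right. Place as right child of P.
Insert N: N < U → go left; N < P → go left. Place as left child of P.
Insert S: S < U → go left; S > P → go right; S < T → go left. Place as left child of T.
Insert G: G < U → go left; G < P → go left; G < N → go left. Place as left child of N.

Subtree rooted at N contains: N, G — 2 nodes.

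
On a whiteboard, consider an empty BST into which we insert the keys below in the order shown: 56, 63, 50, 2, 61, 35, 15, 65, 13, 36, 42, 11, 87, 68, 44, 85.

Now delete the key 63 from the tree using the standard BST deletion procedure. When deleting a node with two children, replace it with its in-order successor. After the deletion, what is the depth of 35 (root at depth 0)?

56: root
63: right child of 56 (depth 1)
50: left child of 56 (depth 1)
2: left child of 50 (depth 2)
61: left child of 63 (depth 2)
35: right child of 2 (depth 3)
15: left child of 35 (depth 4)
65: right child of 63 (depth 2)
13: left child of 15 (depth 5)
36: right child of 35 (depth 4)
42: right child of 36 (depth 5)
11: left child of 13 (depth 6)
87: right child of 65 (depth 3)
68: left child of 87 (depth 4)
44: right child of 42 (depth 6)
85: right child of 68 (depth 5)

Delete 63 (two children — replace with in-order successor).
After deletion, path to 35: 56 → 50 → 2 → 35.

3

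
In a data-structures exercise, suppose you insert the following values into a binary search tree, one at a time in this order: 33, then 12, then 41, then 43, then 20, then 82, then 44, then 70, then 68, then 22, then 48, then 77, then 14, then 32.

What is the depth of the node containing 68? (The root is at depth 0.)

6

33: root
12: left child of 33 (depth 1)
41: right child of 33 (depth 1)
43: right child of 41 (depth 2)
20: right child of 12 (depth 2)
82: right child of 43 (depth 3)
44: left child of 82 (depth 4)
70: right child of 44 (depth 5)
68: left child of 70 (depth 6)
22: right child of 20 (depth 3)
48: left child of 68 (depth 7)
77: right child of 70 (depth 6)
14: left child of 20 (depth 3)
32: right child of 22 (depth 4)

Path to 68: 33 → 41 → 43 → 82 → 44 → 70 → 68, which is 6 edges.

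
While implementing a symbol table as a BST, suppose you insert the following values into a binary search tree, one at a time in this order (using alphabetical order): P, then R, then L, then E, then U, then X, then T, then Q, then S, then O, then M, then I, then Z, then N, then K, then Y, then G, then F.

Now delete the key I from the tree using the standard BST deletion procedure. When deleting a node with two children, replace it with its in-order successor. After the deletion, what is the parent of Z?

X

P: root
R: right child of P (depth 1)
L: left child of P (depth 1)
E: left child of L (depth 2)
U: right child of R (depth 2)
X: right child of U (depth 3)
T: left child of U (depth 3)
Q: left child of R (depth 2)
S: left child of T (depth 4)
O: right child of L (depth 2)
M: left child of O (depth 3)
I: right child of E (depth 3)
Z: right child of X (depth 4)
N: right child of M (depth 4)
K: right child of I (depth 4)
Y: left child of Z (depth 5)
G: left child of I (depth 4)
F: left child of G (depth 5)

Delete I (two children — replace with in-order successor).
After deletion, Z's parent is X.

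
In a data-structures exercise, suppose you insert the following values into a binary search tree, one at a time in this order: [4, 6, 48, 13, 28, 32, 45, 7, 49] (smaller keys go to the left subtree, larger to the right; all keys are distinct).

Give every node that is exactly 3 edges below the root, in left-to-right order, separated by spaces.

Insert 4: tree is empty, so 4 becomes the root.
Insert 6: 6 > 4 → go right. Place as right child of 4.
Insert 48: 48 > 4 → go right; 48 > 6 → go right. Place as right child of 6.
Insert 13: 13 > 4 → go right; 13 > 6 → go right; 13 < 48 → go left. Place as left child of 48.
Insert 28: 28 > 4 → go right; 28 > 6 → go right; 28 < 48 → go left; 28 > 13 → go right. Place as right child of 13.
Insert 32: 32 > 4 → go right; 32 > 6 → go right; 32 < 48 → go left; 32 > 13 → go right; 32 > 28 → go right. Place as right child of 28.
Insert 45: 45 > 4 → go right; 45 > 6 → go right; 45 < 48 → go left; 45 > 13 → go right; 45 > 28 → go right; 45 > 32 → go right. Place as right child of 32.
Insert 7: 7 > 4 → go right; 7 > 6 → go right; 7 < 48 → go left; 7 < 13 → go left. Place as left child of 13.
Insert 49: 49 > 4 → go right; 49 > 6 → go right; 49 > 48 → go right. Place as right child of 48.

13 49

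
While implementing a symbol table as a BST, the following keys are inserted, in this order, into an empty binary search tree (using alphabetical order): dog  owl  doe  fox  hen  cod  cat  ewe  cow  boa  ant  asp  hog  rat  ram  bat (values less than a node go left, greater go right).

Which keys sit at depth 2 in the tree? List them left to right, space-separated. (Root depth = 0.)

cod fox rat

dog: root
owl: right child of dog (depth 1)
doe: left child of dog (depth 1)
fox: left child of owl (depth 2)
hen: right child of fox (depth 3)
cod: left child of doe (depth 2)
cat: left child of cod (depth 3)
ewe: left child of fox (depth 3)
cow: right child of cod (depth 3)
boa: left child of cat (depth 4)
ant: left child of boa (depth 5)
asp: right child of ant (depth 6)
hog: right child of hen (depth 4)
rat: right child of owl (depth 2)
ram: left child of rat (depth 3)
bat: right child of asp (depth 7)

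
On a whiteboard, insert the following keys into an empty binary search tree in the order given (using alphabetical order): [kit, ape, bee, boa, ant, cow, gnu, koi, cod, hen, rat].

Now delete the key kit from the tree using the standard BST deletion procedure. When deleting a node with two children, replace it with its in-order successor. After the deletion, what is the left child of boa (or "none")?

kit: root
ape: left child of kit (depth 1)
bee: right child of ape (depth 2)
boa: right child of bee (depth 3)
ant: left child of ape (depth 2)
cow: right child of boa (depth 4)
gnu: right child of cow (depth 5)
koi: right child of kit (depth 1)
cod: left child of cow (depth 5)
hen: right child of gnu (depth 6)
rat: right child of koi (depth 2)

Delete kit (two children — replace with in-order successor).
After deletion, boa's left child: none.

none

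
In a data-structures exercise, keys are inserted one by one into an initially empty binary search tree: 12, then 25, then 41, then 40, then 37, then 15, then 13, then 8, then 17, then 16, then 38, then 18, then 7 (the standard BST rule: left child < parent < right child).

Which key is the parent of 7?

8

12: root
25: right child of 12 (depth 1)
41: right child of 25 (depth 2)
40: left child of 41 (depth 3)
37: left child of 40 (depth 4)
15: left child of 25 (depth 2)
13: left child of 15 (depth 3)
8: left child of 12 (depth 1)
17: right child of 15 (depth 3)
16: left child of 17 (depth 4)
38: right child of 37 (depth 5)
18: right child of 17 (depth 4)
7: left child of 8 (depth 2)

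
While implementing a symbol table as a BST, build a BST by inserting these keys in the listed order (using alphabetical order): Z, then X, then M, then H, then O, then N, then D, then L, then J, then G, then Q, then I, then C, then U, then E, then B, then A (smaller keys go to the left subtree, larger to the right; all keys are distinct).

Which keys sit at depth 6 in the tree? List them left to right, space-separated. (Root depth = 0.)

Insert Z: tree is empty, so Z becomes the root.
Insert X: X < Z → go left. Place as left child of Z.
Insert M: M < Z → go left; M < X → go left. Place as left child of X.
Insert H: H < Z → go left; H < X → go left; H < M → go left. Place as left child of M.
Insert O: O < Z → go left; O < X → go left; O > M → go right. Place as right child of M.
Insert N: N < Z → go left; N < X → go left; N > M → go right; N < O → go left. Place as left child of O.
Insert D: D < Z → go left; D < X → go left; D < M → go left; D < H → go left. Place as left child of H.
Insert L: L < Z → go left; L < X → go left; L < M → go left; L > H → go right. Place as right child of H.
Insert J: J < Z → go left; J < X → go left; J < M → go left; J > H → go right; J < L → go left. Place as left child of L.
Insert G: G < Z → go left; G < X → go left; G < M → go left; G < H → go left; G > D → go right. Place as right child of D.
Insert Q: Q < Z → go left; Q < X → go left; Q > M → go right; Q > O → go right. Place as right child of O.
Insert I: I < Z → go left; I < X → go left; I < M → go left; I > H → go right; I < L → go left; I < J → go left. Place as left child of J.
Insert C: C < Z → go left; C < X → go left; C < M → go left; C < H → go left; C < D → go left. Place as left child of D.
Insert U: U < Z → go left; U < X → go left; U > M → go right; U > O → go right; U > Q → go right. Place as right child of Q.
Insert E: E < Z → go left; E < X → go left; E < M → go left; E < H → go left; E > D → go right; E < G → go left. Place as left child of G.
Insert B: B < Z → go left; B < X → go left; B < M → go left; B < H → go left; B < D → go left; B < C → go left. Place as left child of C.
Insert A: A < Z → go left; A < X → go left; A < M → go left; A < H → go left; A < D → go left; A < C → go left; A < B → go left. Place as left child of B.

B E I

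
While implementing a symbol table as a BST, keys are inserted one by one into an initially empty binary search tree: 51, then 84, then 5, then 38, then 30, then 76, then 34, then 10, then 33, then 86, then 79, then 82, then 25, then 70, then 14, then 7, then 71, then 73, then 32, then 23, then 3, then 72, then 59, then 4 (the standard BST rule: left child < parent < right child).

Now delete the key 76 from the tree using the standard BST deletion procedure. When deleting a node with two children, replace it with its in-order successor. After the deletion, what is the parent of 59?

70

Insert 51: tree is empty, so 51 becomes the root.
Insert 84: 84 > 51 → go right. Place as right child of 51.
Insert 5: 5 < 51 → go left. Place as left child of 51.
Insert 38: 38 < 51 → go left; 38 > 5 → go right. Place as right child of 5.
Insert 30: 30 < 51 → go left; 30 > 5 → go right; 30 < 38 → go left. Place as left child of 38.
Insert 76: 76 > 51 → go right; 76 < 84 → go left. Place as left child of 84.
Insert 34: 34 < 51 → go left; 34 > 5 → go right; 34 < 38 → go left; 34 > 30 → go right. Place as right child of 30.
Insert 10: 10 < 51 → go left; 10 > 5 → go right; 10 < 38 → go left; 10 < 30 → go left. Place as left child of 30.
Insert 33: 33 < 51 → go left; 33 > 5 → go right; 33 < 38 → go left; 33 > 30 → go right; 33 < 34 → go left. Place as left child of 34.
Insert 86: 86 > 51 → go right; 86 > 84 → go right. Place as right child of 84.
Insert 79: 79 > 51 → go right; 79 < 84 → go left; 79 > 76 → go right. Place as right child of 76.
Insert 82: 82 > 51 → go right; 82 < 84 → go left; 82 > 76 → go right; 82 > 79 → go right. Place as right child of 79.
Insert 25: 25 < 51 → go left; 25 > 5 → go right; 25 < 38 → go left; 25 < 30 → go left; 25 > 10 → go right. Place as right child of 10.
Insert 70: 70 > 51 → go right; 70 < 84 → go left; 70 < 76 → go left. Place as left child of 76.
Insert 14: 14 < 51 → go left; 14 > 5 → go right; 14 < 38 → go left; 14 < 30 → go left; 14 > 10 → go right; 14 < 25 → go left. Place as left child of 25.
Insert 7: 7 < 51 → go left; 7 > 5 → go right; 7 < 38 → go left; 7 < 30 → go left; 7 < 10 → go left. Place as left child of 10.
Insert 71: 71 > 51 → go right; 71 < 84 → go left; 71 < 76 → go left; 71 > 70 → go right. Place as right child of 70.
Insert 73: 73 > 51 → go right; 73 < 84 → go left; 73 < 76 → go left; 73 > 70 → go right; 73 > 71 → go right. Place as right child of 71.
Insert 32: 32 < 51 → go left; 32 > 5 → go right; 32 < 38 → go left; 32 > 30 → go right; 32 < 34 → go left; 32 < 33 → go left. Place as left child of 33.
Insert 23: 23 < 51 → go left; 23 > 5 → go right; 23 < 38 → go left; 23 < 30 → go left; 23 > 10 → go right; 23 < 25 → go left; 23 > 14 → go right. Place as right child of 14.
Insert 3: 3 < 51 → go left; 3 < 5 → go left. Place as left child of 5.
Insert 72: 72 > 51 → go right; 72 < 84 → go left; 72 < 76 → go left; 72 > 70 → go right; 72 > 71 → go right; 72 < 73 → go left. Place as left child of 73.
Insert 59: 59 > 51 → go right; 59 < 84 → go left; 59 < 76 → go left; 59 < 70 → go left. Place as left child of 70.
Insert 4: 4 < 51 → go left; 4 < 5 → go left; 4 > 3 → go right. Place as right child of 3.

Delete 76 (two children — replace with in-order successor).
After deletion, 59's parent is 70.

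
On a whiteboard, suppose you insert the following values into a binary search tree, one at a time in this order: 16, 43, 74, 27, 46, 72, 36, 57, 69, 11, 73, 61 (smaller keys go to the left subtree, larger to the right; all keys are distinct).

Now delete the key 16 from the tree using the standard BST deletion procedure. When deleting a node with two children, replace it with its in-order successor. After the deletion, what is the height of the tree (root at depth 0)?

7

16: root
43: right child of 16 (depth 1)
74: right child of 43 (depth 2)
27: left child of 43 (depth 2)
46: left child of 74 (depth 3)
72: right child of 46 (depth 4)
36: right child of 27 (depth 3)
57: left child of 72 (depth 5)
69: right child of 57 (depth 6)
11: left child of 16 (depth 1)
73: right child of 72 (depth 5)
61: left child of 69 (depth 7)

Delete 16 (two children — replace with in-order successor).
After deletion, deepest node is 61 at depth 7.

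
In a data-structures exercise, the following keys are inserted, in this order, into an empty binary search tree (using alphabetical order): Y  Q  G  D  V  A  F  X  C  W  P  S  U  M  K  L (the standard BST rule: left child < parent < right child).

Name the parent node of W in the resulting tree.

Insert Y: tree is empty, so Y becomes the root.
Insert Q: Q < Y → go left. Place as left child of Y.
Insert G: G < Y → go left; G < Q → go left. Place as left child of Q.
Insert D: D < Y → go left; D < Q → go left; D < G → go left. Place as left child of G.
Insert V: V < Y → go left; V > Q → go right. Place as right child of Q.
Insert A: A < Y → go left; A < Q → go left; A < G → go left; A < D → go left. Place as left child of D.
Insert F: F < Y → go left; F < Q → go left; F < G → go left; F > D → go right. Place as right child of D.
Insert X: X < Y → go left; X > Q → go right; X > V → go right. Place as right child of V.
Insert C: C < Y → go left; C < Q → go left; C < G → go left; C < D → go left; C > A → go right. Place as right child of A.
Insert W: W < Y → go left; W > Q → go right; W > V → go right; W < X → go left. Place as left child of X.
Insert P: P < Y → go left; P < Q → go left; P > G → go right. Place as right child of G.
Insert S: S < Y → go left; S > Q → go right; S < V → go left. Place as left child of V.
Insert U: U < Y → go left; U > Q → go right; U < V → go left; U > S → go right. Place as right child of S.
Insert M: M < Y → go left; M < Q → go left; M > G → go right; M < P → go left. Place as left child of P.
Insert K: K < Y → go left; K < Q → go left; K > G → go right; K < P → go left; K < M → go left. Place as left child of M.
Insert L: L < Y → go left; L < Q → go left; L > G → go right; L < P → go left; L < M → go left; L > K → go right. Place as right child of K.

X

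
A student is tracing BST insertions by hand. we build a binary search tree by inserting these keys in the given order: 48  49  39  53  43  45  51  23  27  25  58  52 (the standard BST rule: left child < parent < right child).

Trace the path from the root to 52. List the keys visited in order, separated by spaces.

48 49 53 51 52

48: root
49: right child of 48 (depth 1)
39: left child of 48 (depth 1)
53: right child of 49 (depth 2)
43: right child of 39 (depth 2)
45: right child of 43 (depth 3)
51: left child of 53 (depth 3)
23: left child of 39 (depth 2)
27: right child of 23 (depth 3)
25: left child of 27 (depth 4)
58: right child of 53 (depth 3)
52: right child of 51 (depth 4)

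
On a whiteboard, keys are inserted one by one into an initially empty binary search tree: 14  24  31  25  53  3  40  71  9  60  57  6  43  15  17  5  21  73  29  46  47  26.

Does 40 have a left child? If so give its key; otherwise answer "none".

none

Insert 14: tree is empty, so 14 becomes the root.
Insert 24: 24 > 14 → go right. Place as right child of 14.
Insert 31: 31 > 14 → go right; 31 > 24 → go right. Place as right child of 24.
Insert 25: 25 > 14 → go right; 25 > 24 → go right; 25 < 31 → go left. Place as left child of 31.
Insert 53: 53 > 14 → go right; 53 > 24 → go right; 53 > 31 → go right. Place as right child of 31.
Insert 3: 3 < 14 → go left. Place as left child of 14.
Insert 40: 40 > 14 → go right; 40 > 24 → go right; 40 > 31 → go right; 40 < 53 → go left. Place as left child of 53.
Insert 71: 71 > 14 → go right; 71 > 24 → go right; 71 > 31 → go right; 71 > 53 → go right. Place as right child of 53.
Insert 9: 9 < 14 → go left; 9 > 3 → go right. Place as right child of 3.
Insert 60: 60 > 14 → go right; 60 > 24 → go right; 60 > 31 → go right; 60 > 53 → go right; 60 < 71 → go left. Place as left child of 71.
Insert 57: 57 > 14 → go right; 57 > 24 → go right; 57 > 31 → go right; 57 > 53 → go right; 57 < 71 → go left; 57 < 60 → go left. Place as left child of 60.
Insert 6: 6 < 14 → go left; 6 > 3 → go right; 6 < 9 → go left. Place as left child of 9.
Insert 43: 43 > 14 → go right; 43 > 24 → go right; 43 > 31 → go right; 43 < 53 → go left; 43 > 40 → go right. Place as right child of 40.
Insert 15: 15 > 14 → go right; 15 < 24 → go left. Place as left child of 24.
Insert 17: 17 > 14 → go right; 17 < 24 → go left; 17 > 15 → go right. Place as right child of 15.
Insert 5: 5 < 14 → go left; 5 > 3 → go right; 5 < 9 → go left; 5 < 6 → go left. Place as left child of 6.
Insert 21: 21 > 14 → go right; 21 < 24 → go left; 21 > 15 → go right; 21 > 17 → go right. Place as right child of 17.
Insert 73: 73 > 14 → go right; 73 > 24 → go right; 73 > 31 → go right; 73 > 53 → go right; 73 > 71 → go right. Place as right child of 71.
Insert 29: 29 > 14 → go right; 29 > 24 → go right; 29 < 31 → go left; 29 > 25 → go right. Place as right child of 25.
Insert 46: 46 > 14 → go right; 46 > 24 → go right; 46 > 31 → go right; 46 < 53 → go left; 46 > 40 → go right; 46 > 43 → go right. Place as right child of 43.
Insert 47: 47 > 14 → go right; 47 > 24 → go right; 47 > 31 → go right; 47 < 53 → go left; 47 > 40 → go right; 47 > 43 → go right; 47 > 46 → go right. Place as right child of 46.
Insert 26: 26 > 14 → go right; 26 > 24 → go right; 26 < 31 → go left; 26 > 25 → go right; 26 < 29 → go left. Place as left child of 29.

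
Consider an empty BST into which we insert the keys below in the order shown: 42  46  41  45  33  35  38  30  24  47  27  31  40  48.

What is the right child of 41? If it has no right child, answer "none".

Insert 42: tree is empty, so 42 becomes the root.
Insert 46: 46 > 42 → go right. Place as right child of 42.
Insert 41: 41 < 42 → go left. Place as left child of 42.
Insert 45: 45 > 42 → go right; 45 < 46 → go left. Place as left child of 46.
Insert 33: 33 < 42 → go left; 33 < 41 → go left. Place as left child of 41.
Insert 35: 35 < 42 → go left; 35 < 41 → go left; 35 > 33 → go right. Place as right child of 33.
Insert 38: 38 < 42 → go left; 38 < 41 → go left; 38 > 33 → go right; 38 > 35 → go right. Place as right child of 35.
Insert 30: 30 < 42 → go left; 30 < 41 → go left; 30 < 33 → go left. Place as left child of 33.
Insert 24: 24 < 42 → go left; 24 < 41 → go left; 24 < 33 → go left; 24 < 30 → go left. Place as left child of 30.
Insert 47: 47 > 42 → go right; 47 > 46 → go right. Place as right child of 46.
Insert 27: 27 < 42 → go left; 27 < 41 → go left; 27 < 33 → go left; 27 < 30 → go left; 27 > 24 → go right. Place as right child of 24.
Insert 31: 31 < 42 → go left; 31 < 41 → go left; 31 < 33 → go left; 31 > 30 → go right. Place as right child of 30.
Insert 40: 40 < 42 → go left; 40 < 41 → go left; 40 > 33 → go right; 40 > 35 → go right; 40 > 38 → go right. Place as right child of 38.
Insert 48: 48 > 42 → go right; 48 > 46 → go right; 48 > 47 → go right. Place as right child of 47.

none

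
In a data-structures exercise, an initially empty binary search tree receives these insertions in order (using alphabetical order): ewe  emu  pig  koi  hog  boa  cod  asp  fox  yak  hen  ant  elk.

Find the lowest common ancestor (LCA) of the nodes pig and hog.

ewe: root
emu: left child of ewe (depth 1)
pig: right child of ewe (depth 1)
koi: left child of pig (depth 2)
hog: left child of koi (depth 3)
boa: left child of emu (depth 2)
cod: right child of boa (depth 3)
asp: left child of boa (depth 3)
fox: left child of hog (depth 4)
yak: right child of pig (depth 2)
hen: right child of fox (depth 5)
ant: left child of asp (depth 4)
elk: right child of cod (depth 4)

Path to pig: ewe → pig
Path to hog: ewe → pig → koi → hog
pig lies on both paths and is an ancestor of the other node.

pig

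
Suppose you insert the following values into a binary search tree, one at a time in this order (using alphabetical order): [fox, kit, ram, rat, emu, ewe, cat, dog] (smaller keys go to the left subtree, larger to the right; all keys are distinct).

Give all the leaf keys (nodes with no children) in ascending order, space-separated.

Resulting structure (node: left, right):
  fox: L=emu, R=kit
  kit: L=–, R=ram
  ram: L=–, R=rat
  rat: L=–, R=–
  emu: L=cat, R=ewe
  ewe: L=–, R=–
  cat: L=–, R=dog
  dog: L=–, R=–

dog ewe rat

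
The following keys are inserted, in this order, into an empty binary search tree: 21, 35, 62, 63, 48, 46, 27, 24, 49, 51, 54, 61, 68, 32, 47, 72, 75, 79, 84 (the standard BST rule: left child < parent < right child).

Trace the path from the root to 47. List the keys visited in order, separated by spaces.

21 35 62 48 46 47

21: root
35: right child of 21 (depth 1)
62: right child of 35 (depth 2)
63: right child of 62 (depth 3)
48: left child of 62 (depth 3)
46: left child of 48 (depth 4)
27: left child of 35 (depth 2)
24: left child of 27 (depth 3)
49: right child of 48 (depth 4)
51: right child of 49 (depth 5)
54: right child of 51 (depth 6)
61: right child of 54 (depth 7)
68: right child of 63 (depth 4)
32: right child of 27 (depth 3)
47: right child of 46 (depth 5)
72: right child of 68 (depth 5)
75: right child of 72 (depth 6)
79: right child of 75 (depth 7)
84: right child of 79 (depth 8)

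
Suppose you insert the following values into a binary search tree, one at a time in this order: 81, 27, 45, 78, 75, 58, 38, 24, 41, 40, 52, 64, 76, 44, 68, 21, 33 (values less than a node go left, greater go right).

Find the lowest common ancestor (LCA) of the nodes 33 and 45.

81: root
27: left child of 81 (depth 1)
45: right child of 27 (depth 2)
78: right child of 45 (depth 3)
75: left child of 78 (depth 4)
58: left child of 75 (depth 5)
38: left child of 45 (depth 3)
24: left child of 27 (depth 2)
41: right child of 38 (depth 4)
40: left child of 41 (depth 5)
52: left child of 58 (depth 6)
64: right child of 58 (depth 6)
76: right child of 75 (depth 5)
44: right child of 41 (depth 5)
68: right child of 64 (depth 7)
21: left child of 24 (depth 3)
33: left child of 38 (depth 4)

Path to 33: 81 → 27 → 45 → 38 → 33
Path to 45: 81 → 27 → 45
45 lies on both paths and is an ancestor of the other node.

45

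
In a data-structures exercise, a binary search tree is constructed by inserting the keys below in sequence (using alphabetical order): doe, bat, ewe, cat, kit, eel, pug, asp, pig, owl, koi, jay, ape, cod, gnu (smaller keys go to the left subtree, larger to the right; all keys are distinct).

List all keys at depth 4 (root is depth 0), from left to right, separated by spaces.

doe: root
bat: left child of doe (depth 1)
ewe: right child of doe (depth 1)
cat: right child of bat (depth 2)
kit: right child of ewe (depth 2)
eel: left child of ewe (depth 2)
pug: right child of kit (depth 3)
asp: left child of bat (depth 2)
pig: left child of pug (depth 4)
owl: left child of pig (depth 5)
koi: left child of owl (depth 6)
jay: left child of kit (depth 3)
ape: left child of asp (depth 3)
cod: right child of cat (depth 3)
gnu: left child of jay (depth 4)

gnu pig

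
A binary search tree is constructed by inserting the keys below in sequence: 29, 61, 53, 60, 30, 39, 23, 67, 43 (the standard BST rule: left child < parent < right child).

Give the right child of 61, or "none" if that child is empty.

Resulting structure (node: left, right):
  29: L=23, R=61
  61: L=53, R=67
  53: L=30, R=60
  60: L=–, R=–
  30: L=–, R=39
  39: L=–, R=43
  23: L=–, R=–
  67: L=–, R=–
  43: L=–, R=–

67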